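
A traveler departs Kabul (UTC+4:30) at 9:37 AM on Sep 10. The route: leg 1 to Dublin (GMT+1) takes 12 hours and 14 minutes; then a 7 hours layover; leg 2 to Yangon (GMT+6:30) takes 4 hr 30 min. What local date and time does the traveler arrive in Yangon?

Convert departure to UTC: 9:37 AM − 4:30 = 5:07 AM UTC on Sep 10.
Add 12 hours 14 minutes leg 1 → 5:21 PM UTC.
Add 7 hours layover in Dublin → 12:21 AM UTC (Sep 11).
Add 4 hours 30 minutes leg 2 → 4:51 AM UTC.
Yangon is UTC+6:30, so local arrival = 4:51 AM + 6:30 = 11:21 AM on Sep 11.

11:21 AM on September 11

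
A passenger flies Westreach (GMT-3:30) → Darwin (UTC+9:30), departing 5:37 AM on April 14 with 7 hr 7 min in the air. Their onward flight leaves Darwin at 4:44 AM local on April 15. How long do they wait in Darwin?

3 hours

Convert departure to UTC: 5:37 AM + 3:30 = 9:07 AM UTC on Apr 14.
Add 7 hours 7 minutes flight time → 4:14 PM UTC.
Darwin is UTC+9:30, so local arrival = 4:14 PM + 9:30 = 1:44 AM on Apr 15.
Layover = 4:44 AM − 1:44 AM = 3 hours.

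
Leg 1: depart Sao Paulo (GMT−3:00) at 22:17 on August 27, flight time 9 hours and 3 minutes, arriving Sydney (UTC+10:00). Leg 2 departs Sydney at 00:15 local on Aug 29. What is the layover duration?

3 hours 55 minutes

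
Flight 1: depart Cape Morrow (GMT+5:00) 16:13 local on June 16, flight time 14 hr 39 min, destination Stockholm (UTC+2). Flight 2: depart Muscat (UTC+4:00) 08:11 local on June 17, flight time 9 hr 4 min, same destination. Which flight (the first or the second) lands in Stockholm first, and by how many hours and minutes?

the first, by 11 hours 23 minutes

Flight 1 in UTC: 16:13 − 5:00 = 11:13 on Jun 16.
+14 hours and 39 minutes → arrive 01:52 UTC on Jun 17.
Flight 2 in UTC: 08:11 − 4:00 = 04:11 on Jun 17.
+9 hours and 4 minutes → arrive 13:15 UTC on Jun 17.
Flight 1 lands earlier by 11 hours 23 minutes.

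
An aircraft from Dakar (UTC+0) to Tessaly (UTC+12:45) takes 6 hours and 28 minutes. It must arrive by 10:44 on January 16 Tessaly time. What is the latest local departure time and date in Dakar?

Target arrival in UTC: 10:44 − 12:45 = 21:59 on Jan 15.
Subtract 6 hours 28 minutes → departure 15:31 UTC on Jan 15.
Dakar is UTC+0, so departure is 15:31 on Jan 15.

15:31 on January 15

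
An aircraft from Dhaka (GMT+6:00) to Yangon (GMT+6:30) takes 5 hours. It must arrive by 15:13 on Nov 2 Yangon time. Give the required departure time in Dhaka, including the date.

Target arrival in UTC: 15:13 − 6:30 = 08:43 on Nov 2.
Subtract 5 hours → departure 03:43 UTC on Nov 2.
Dhaka is UTC+6:00: 03:43 + 6:00 = 09:43 on Nov 2.

09:43 on November 2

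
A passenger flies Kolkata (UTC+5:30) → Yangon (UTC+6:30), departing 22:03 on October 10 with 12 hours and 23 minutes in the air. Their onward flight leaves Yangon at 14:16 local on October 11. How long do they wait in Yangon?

Convert departure to UTC: 22:03 − 5:30 = 16:33 UTC on Oct 10.
Add 12 hours 23 minutes flight time → 04:56 UTC (Oct 11).
Yangon is UTC+6:30, so local arrival = 04:56 + 6:30 = 11:26 on Oct 11.
Layover = 14:16 − 11:26 = 2 hours 50 minutes.

2 hours 50 minutes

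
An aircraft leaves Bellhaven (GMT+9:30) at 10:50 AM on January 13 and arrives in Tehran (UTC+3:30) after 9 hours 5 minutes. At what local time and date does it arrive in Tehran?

Convert departure to UTC: 10:50 AM − 9:30 = 1:20 AM UTC on Jan 13.
Add 9 hours and 5 minutes travel time → 10:25 AM UTC.
Tehran is UTC+3:30, so local arrival = 10:25 AM + 3:30 = 1:55 PM on Jan 13.

1:55 PM on January 13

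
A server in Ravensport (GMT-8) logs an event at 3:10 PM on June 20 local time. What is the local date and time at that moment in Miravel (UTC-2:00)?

9:10 PM on Jun 20

Miravel is 6:00 ahead of Ravensport.
Shift by the zone difference: 3:10 PM + 6:00 = 9:10 PM on Jun 20 in Miravel.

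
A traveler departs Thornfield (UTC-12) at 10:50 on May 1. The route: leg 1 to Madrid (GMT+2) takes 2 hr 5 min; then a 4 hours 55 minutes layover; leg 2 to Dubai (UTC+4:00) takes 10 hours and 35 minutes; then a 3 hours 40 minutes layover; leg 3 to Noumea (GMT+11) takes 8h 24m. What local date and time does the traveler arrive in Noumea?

Convert departure to UTC: 10:50 + 12:00 = 22:50 UTC on May 1.
Add 2 hours and 5 minutes leg 1 → 00:55 UTC (May 2).
Add 4 hours 55 minutes layover in Madrid → 05:50 UTC.
Add 10 hours and 35 minutes leg 2 → 16:25 UTC.
Add 3 hours 40 minutes layover in Dubai → 20:05 UTC.
Add 8 hours 24 minutes leg 3 → 04:29 UTC (May 3).
Noumea is UTC+11:00, so local arrival = 04:29 + 11:00 = 15:29 on May 3.

15:29 on May 3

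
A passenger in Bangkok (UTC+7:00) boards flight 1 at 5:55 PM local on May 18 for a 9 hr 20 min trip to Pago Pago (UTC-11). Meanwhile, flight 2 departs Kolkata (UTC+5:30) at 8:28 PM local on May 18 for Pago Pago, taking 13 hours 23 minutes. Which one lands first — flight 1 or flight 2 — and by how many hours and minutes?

Flight 1 in UTC: 5:55 PM − 7:00 = 10:55 AM on May 18.
+9 hours and 20 minutes → arrive 8:15 PM UTC on May 18.
Flight 2 in UTC: 8:28 PM − 5:30 = 2:58 PM on May 18.
+13 hours 23 minutes → arrive 4:21 AM UTC on May 19.
Flight 1 lands earlier by 8 hours 6 minutes.

the first, by 8 hours 6 minutes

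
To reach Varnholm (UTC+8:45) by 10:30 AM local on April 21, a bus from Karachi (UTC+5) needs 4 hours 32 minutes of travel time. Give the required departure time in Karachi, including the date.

Target arrival in UTC: 10:30 AM − 8:45 = 1:45 AM on Apr 21.
Subtract 4 hours 32 minutes → departure 9:13 PM UTC on Apr 20.
Karachi is UTC+5:00: 9:13 PM + 5:00 = 2:13 AM on Apr 21.

2:13 AM on April 21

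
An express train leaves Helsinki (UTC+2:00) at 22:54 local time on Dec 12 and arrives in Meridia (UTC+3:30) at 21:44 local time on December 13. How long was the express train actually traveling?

Departure in UTC: 22:54 − 2:00 = 20:54 on Dec 12.
Arrival in UTC: 21:44 − 3:30 = 18:14 on Dec 13.
Elapsed = 18:14 − 20:54 (+1 day) = 21 hours 20 minutes.

21 hours 20 minutes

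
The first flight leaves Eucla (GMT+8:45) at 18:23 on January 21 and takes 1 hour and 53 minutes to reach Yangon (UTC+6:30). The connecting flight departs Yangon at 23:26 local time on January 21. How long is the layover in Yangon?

5 hours 25 minutes

Convert departure to UTC: 18:23 − 8:45 = 09:38 UTC on Jan 21.
Add 1 hour and 53 minutes flight time → 11:31 UTC.
Yangon is UTC+6:30, so local arrival = 11:31 + 6:30 = 18:01 on Jan 21.
Layover = 23:26 − 18:01 = 5 hours 25 minutes.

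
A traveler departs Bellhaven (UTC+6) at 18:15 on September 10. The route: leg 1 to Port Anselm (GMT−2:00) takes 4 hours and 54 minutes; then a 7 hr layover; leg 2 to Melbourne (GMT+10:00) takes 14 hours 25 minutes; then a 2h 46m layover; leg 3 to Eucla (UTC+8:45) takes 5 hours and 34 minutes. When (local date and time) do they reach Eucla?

Convert departure to UTC: 18:15 − 6:00 = 12:15 UTC on Sep 10.
Add 4 hours and 54 minutes leg 1 → 17:09 UTC.
Add 7 hours layover in Port Anselm → 00:09 UTC (Sep 11).
Add 14 hours 25 minutes leg 2 → 14:34 UTC.
Add 2 hours and 46 minutes layover in Melbourne → 17:20 UTC.
Add 5 hours and 34 minutes leg 3 → 22:54 UTC.
Eucla is UTC+8:45, so local arrival = 22:54 + 8:45 = 07:39 on Sep 12.

07:39 on Sep 12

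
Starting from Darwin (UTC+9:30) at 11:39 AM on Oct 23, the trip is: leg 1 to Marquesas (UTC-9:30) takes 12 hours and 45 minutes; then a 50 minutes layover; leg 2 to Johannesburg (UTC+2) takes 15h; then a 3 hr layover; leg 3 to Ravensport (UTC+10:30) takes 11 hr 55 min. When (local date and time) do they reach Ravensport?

8:09 AM on Oct 25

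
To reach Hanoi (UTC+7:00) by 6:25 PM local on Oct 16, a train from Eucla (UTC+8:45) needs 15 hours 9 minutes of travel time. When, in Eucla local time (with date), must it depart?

5:01 AM on October 16

Target arrival in UTC: 6:25 PM − 7:00 = 11:25 AM on Oct 16.
Subtract 15 hours 9 minutes → departure 8:16 PM UTC on Oct 15.
Eucla is UTC+8:45: 8:16 PM + 8:45 = 5:01 AM on Oct 16.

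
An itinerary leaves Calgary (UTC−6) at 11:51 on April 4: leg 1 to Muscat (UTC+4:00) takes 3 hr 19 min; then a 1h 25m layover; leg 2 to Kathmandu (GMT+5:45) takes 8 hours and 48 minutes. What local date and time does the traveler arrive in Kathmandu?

13:08 on Apr 5

Convert departure to UTC: 11:51 + 6:00 = 17:51 UTC on Apr 4.
Add 3 hours 19 minutes leg 1 → 21:10 UTC.
Add 1 hour and 25 minutes layover in Muscat → 22:35 UTC.
Add 8 hours and 48 minutes leg 2 → 07:23 UTC (Apr 5).
Kathmandu is UTC+5:45, so local arrival = 07:23 + 5:45 = 13:08 on Apr 5.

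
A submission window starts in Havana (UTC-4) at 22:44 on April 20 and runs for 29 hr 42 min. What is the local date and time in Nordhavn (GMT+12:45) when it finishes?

21:11 on April 22

Convert start to UTC: 22:44 + 4:00 = 02:44 UTC on Apr 21.
Add 29 hours 42 minutes duration → 08:26 UTC (Apr 22).
Nordhavn is UTC+12:45, so local end time = 08:26 + 12:45 = 21:11 on Apr 22.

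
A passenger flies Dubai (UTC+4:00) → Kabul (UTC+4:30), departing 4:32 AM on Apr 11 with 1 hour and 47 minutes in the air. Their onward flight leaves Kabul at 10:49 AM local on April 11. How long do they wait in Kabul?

4 hours

Convert departure to UTC: 4:32 AM − 4:00 = 12:32 AM UTC on Apr 11.
Add 1 hour 47 minutes flight time → 2:19 AM UTC.
Kabul is UTC+4:30, so local arrival = 2:19 AM + 4:30 = 6:49 AM on Apr 11.
Layover = 10:49 AM − 6:49 AM = 4 hours.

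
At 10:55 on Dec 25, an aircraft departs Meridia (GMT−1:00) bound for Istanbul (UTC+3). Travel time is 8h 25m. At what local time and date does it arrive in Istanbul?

Convert departure to UTC: 10:55 + 1:00 = 11:55 UTC on Dec 25.
Add 8 hours and 25 minutes travel time → 20:20 UTC.
Istanbul is UTC+3:00, so local arrival = 20:20 + 3:00 = 23:20 on Dec 25.

23:20 on December 25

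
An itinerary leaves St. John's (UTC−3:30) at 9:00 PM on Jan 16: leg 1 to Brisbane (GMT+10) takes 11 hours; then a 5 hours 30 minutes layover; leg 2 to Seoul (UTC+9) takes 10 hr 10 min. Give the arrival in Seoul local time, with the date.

12:10 PM on January 18

Convert departure to UTC: 9:00 PM + 3:30 = 12:30 AM UTC on Jan 17.
Add 11 hours leg 1 → 11:30 AM UTC.
Add 5 hours 30 minutes layover in Brisbane → 5:00 PM UTC.
Add 10 hours 10 minutes leg 2 → 3:10 AM UTC (Jan 18).
Seoul is UTC+9:00, so local arrival = 3:10 AM + 9:00 = 12:10 PM on Jan 18.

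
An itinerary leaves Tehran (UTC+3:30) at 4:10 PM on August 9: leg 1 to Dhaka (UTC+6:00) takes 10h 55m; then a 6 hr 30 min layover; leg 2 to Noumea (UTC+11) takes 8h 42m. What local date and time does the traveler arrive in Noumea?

1:47 AM on Aug 11

Convert departure to UTC: 4:10 PM − 3:30 = 12:40 PM UTC on Aug 9.
Add 10 hours and 55 minutes leg 1 → 11:35 PM UTC.
Add 6 hours and 30 minutes layover in Dhaka → 6:05 AM UTC (Aug 10).
Add 8 hours 42 minutes leg 2 → 2:47 PM UTC.
Noumea is UTC+11:00, so local arrival = 2:47 PM + 11:00 = 1:47 AM on Aug 11.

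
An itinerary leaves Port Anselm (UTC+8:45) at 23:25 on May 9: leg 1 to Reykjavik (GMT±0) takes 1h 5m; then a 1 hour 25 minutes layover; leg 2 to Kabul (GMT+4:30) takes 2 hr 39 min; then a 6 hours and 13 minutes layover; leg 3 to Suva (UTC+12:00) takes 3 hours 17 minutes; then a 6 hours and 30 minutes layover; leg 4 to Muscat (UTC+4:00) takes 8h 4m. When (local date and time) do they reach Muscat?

Convert departure to UTC: 23:25 − 8:45 = 14:40 UTC on May 9.
Add 1 hour and 5 minutes leg 1 → 15:45 UTC.
Add 1 hour 25 minutes layover in Reykjavik → 17:10 UTC.
Add 2 hours 39 minutes leg 2 → 19:49 UTC.
Add 6 hours 13 minutes layover in Kabul → 02:02 UTC (May 10).
Add 3 hours 17 minutes leg 3 → 05:19 UTC.
Add 6 hours 30 minutes layover in Suva → 11:49 UTC.
Add 8 hours 4 minutes leg 4 → 19:53 UTC.
Muscat is UTC+4:00, so local arrival = 19:53 + 4:00 = 23:53 on May 10.

23:53 on May 10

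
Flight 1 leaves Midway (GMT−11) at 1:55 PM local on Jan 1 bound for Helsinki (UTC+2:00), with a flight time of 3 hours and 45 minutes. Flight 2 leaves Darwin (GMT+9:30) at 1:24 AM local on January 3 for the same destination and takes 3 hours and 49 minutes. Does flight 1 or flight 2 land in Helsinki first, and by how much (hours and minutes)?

Flight 1 in UTC: 1:55 PM + 11:00 = 12:55 AM on Jan 2.
+3 hours and 45 minutes → arrive 4:40 AM UTC on Jan 2.
Flight 2 in UTC: 1:24 AM − 9:30 = 3:54 PM on Jan 2.
+3 hours 49 minutes → arrive 7:43 PM UTC on Jan 2.
Flight 1 lands earlier by 15 hours 3 minutes.

the first, by 15 hours 3 minutes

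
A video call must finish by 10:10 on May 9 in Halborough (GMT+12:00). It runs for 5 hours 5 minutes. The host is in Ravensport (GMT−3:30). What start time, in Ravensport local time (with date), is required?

13:35 on May 8

Target end time in UTC: 10:10 − 12:00 = 22:10 on May 8.
Subtract 5 hours and 5 minutes → start 17:05 UTC on May 8.
Ravensport is UTC−3:30: 17:05 − 3:30 = 13:35 on May 8.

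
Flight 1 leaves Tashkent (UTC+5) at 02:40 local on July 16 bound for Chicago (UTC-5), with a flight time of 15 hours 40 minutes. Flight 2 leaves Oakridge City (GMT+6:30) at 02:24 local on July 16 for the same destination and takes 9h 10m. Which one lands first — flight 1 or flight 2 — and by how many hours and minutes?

the second, by 8 hours 16 minutes

Flight 1 in UTC: 02:40 − 5:00 = 21:40 on Jul 15.
+15 hours 40 minutes → arrive 13:20 UTC on Jul 16.
Flight 2 in UTC: 02:24 − 6:30 = 19:54 on Jul 15.
+9 hours and 10 minutes → arrive 05:04 UTC on Jul 16.
Flight 2 lands earlier by 8 hours 16 minutes.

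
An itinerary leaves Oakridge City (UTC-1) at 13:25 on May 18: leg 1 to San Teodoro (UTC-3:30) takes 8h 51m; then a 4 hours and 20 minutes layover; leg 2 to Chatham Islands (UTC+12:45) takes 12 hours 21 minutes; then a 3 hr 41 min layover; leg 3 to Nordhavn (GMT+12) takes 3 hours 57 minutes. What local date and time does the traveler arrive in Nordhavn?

Convert departure to UTC: 13:25 + 1:00 = 14:25 UTC on May 18.
Add 8 hours 51 minutes leg 1 → 23:16 UTC.
Add 4 hours and 20 minutes layover in San Teodoro → 03:36 UTC (May 19).
Add 12 hours 21 minutes leg 2 → 15:57 UTC.
Add 3 hours and 41 minutes layover in Chatham Islands → 19:38 UTC.
Add 3 hours and 57 minutes leg 3 → 23:35 UTC.
Nordhavn is UTC+12:00, so local arrival = 23:35 + 12:00 = 11:35 on May 20.

11:35 on May 20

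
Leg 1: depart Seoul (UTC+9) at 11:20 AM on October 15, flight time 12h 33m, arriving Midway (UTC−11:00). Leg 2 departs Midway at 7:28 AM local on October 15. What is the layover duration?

3 hours 35 minutes

Convert departure to UTC: 11:20 AM − 9:00 = 2:20 AM UTC on Oct 15.
Add 12 hours and 33 minutes flight time → 2:53 PM UTC.
Midway is UTC−11:00, so local arrival = 2:53 PM − 11:00 = 3:53 AM on Oct 15.
Layover = 7:28 AM − 3:53 AM = 3 hours 35 minutes.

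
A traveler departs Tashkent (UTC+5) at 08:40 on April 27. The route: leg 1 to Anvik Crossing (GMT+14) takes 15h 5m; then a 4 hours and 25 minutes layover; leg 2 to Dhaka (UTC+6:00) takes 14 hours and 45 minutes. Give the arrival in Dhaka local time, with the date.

Convert departure to UTC: 08:40 − 5:00 = 03:40 UTC on Apr 27.
Add 15 hours 5 minutes leg 1 → 18:45 UTC.
Add 4 hours and 25 minutes layover in Anvik Crossing → 23:10 UTC.
Add 14 hours 45 minutes leg 2 → 13:55 UTC (Apr 28).
Dhaka is UTC+6:00, so local arrival = 13:55 + 6:00 = 19:55 on Apr 28.

19:55 on April 28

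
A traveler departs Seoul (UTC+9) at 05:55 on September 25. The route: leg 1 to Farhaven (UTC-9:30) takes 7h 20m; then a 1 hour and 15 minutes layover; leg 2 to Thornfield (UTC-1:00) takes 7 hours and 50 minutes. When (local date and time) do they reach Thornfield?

12:20 on Sep 25

Convert departure to UTC: 05:55 − 9:00 = 20:55 UTC on Sep 24.
Add 7 hours and 20 minutes leg 1 → 04:15 UTC (Sep 25).
Add 1 hour 15 minutes layover in Farhaven → 05:30 UTC.
Add 7 hours 50 minutes leg 2 → 13:20 UTC.
Thornfield is UTC−1:00, so local arrival = 13:20 − 1:00 = 12:20 on Sep 25.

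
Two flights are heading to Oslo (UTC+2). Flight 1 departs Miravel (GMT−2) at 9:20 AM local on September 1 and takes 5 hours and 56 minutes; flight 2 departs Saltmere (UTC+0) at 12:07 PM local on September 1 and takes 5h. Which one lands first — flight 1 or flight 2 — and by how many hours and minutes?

Flight 1 in UTC: 9:20 AM + 2:00 = 11:20 AM on Sep 1.
+5 hours and 56 minutes → arrive 5:16 PM UTC on Sep 1.
Flight 2 departs at 12:07 PM UTC (Sep 1).
+5 hours → arrive 5:07 PM UTC on Sep 1.
Flight 2 lands earlier by 9 minutes.

the second, by 9 minutes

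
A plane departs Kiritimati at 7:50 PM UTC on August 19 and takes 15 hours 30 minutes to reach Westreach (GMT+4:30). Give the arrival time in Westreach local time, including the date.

Departure is given in UTC: 7:50 PM on Aug 19.
Add 15 hours 30 minutes → 11:20 AM UTC (Aug 20).
Westreach is UTC+4:30: 11:20 AM + 4:30 = 3:50 PM on Aug 20.

3:50 PM on August 20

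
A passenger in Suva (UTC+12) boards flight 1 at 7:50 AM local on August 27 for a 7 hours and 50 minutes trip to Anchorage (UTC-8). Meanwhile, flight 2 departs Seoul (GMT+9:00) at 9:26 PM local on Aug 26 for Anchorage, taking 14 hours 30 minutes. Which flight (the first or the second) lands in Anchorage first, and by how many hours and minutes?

the second, by 44 minutes

Flight 1 in UTC: 7:50 AM − 12:00 = 7:50 PM on Aug 26.
+7 hours and 50 minutes → arrive 3:40 AM UTC on Aug 27.
Flight 2 in UTC: 9:26 PM − 9:00 = 12:26 PM on Aug 26.
+14 hours 30 minutes → arrive 2:56 AM UTC on Aug 27.
Flight 2 lands earlier by 44 minutes.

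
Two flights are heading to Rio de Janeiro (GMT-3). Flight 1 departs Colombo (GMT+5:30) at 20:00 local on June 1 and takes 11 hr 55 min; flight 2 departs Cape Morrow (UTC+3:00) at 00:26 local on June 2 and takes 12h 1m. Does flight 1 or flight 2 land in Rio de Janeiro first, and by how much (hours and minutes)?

Flight 1 in UTC: 20:00 − 5:30 = 14:30 on Jun 1.
+11 hours and 55 minutes → arrive 02:25 UTC on Jun 2.
Flight 2 in UTC: 00:26 − 3:00 = 21:26 on Jun 1.
+12 hours 1 minute → arrive 09:27 UTC on Jun 2.
Flight 1 lands earlier by 7 hours 2 minutes.

the first, by 7 hours 2 minutes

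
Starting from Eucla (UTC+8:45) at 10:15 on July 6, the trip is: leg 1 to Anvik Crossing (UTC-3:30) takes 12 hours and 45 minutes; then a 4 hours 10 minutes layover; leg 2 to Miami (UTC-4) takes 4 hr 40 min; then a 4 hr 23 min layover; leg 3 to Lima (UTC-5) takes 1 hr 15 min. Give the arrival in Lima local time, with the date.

Convert departure to UTC: 10:15 − 8:45 = 01:30 UTC on Jul 6.
Add 12 hours 45 minutes leg 1 → 14:15 UTC.
Add 4 hours 10 minutes layover in Anvik Crossing → 18:25 UTC.
Add 4 hours and 40 minutes leg 2 → 23:05 UTC.
Add 4 hours 23 minutes layover in Miami → 03:28 UTC (Jul 7).
Add 1 hour 15 minutes leg 3 → 04:43 UTC.
Lima is UTC−5:00, so local arrival = 04:43 − 5:00 = 23:43 on Jul 6.

23:43 on July 6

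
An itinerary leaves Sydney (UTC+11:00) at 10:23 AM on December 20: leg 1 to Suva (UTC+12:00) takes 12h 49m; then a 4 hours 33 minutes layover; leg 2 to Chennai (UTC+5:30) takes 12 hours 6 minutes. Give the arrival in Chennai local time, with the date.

Convert departure to UTC: 10:23 AM − 11:00 = 11:23 PM UTC on Dec 19.
Add 12 hours and 49 minutes leg 1 → 12:12 PM UTC (Dec 20).
Add 4 hours 33 minutes layover in Suva → 4:45 PM UTC.
Add 12 hours and 6 minutes leg 2 → 4:51 AM UTC (Dec 21).
Chennai is UTC+5:30, so local arrival = 4:51 AM + 5:30 = 10:21 AM on Dec 21.

10:21 AM on December 21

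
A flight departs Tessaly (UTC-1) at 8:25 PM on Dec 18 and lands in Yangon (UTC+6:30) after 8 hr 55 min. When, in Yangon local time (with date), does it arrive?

Convert departure to UTC: 8:25 PM + 1:00 = 9:25 PM UTC on Dec 18.
Add 8 hours and 55 minutes travel time → 6:20 AM UTC (Dec 19).
Yangon is UTC+6:30, so local arrival = 6:20 AM + 6:30 = 12:50 PM on Dec 19.

12:50 PM on December 19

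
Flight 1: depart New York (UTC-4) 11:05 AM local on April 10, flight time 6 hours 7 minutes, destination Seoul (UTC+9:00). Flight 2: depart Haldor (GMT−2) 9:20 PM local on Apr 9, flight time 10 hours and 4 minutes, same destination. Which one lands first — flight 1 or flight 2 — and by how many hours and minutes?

Flight 1 in UTC: 11:05 AM + 4:00 = 3:05 PM on Apr 10.
+6 hours and 7 minutes → arrive 9:12 PM UTC on Apr 10.
Flight 2 in UTC: 9:20 PM + 2:00 = 11:20 PM on Apr 9.
+10 hours 4 minutes → arrive 9:24 AM UTC on Apr 10.
Flight 2 lands earlier by 11 hours 48 minutes.

the second, by 11 hours 48 minutes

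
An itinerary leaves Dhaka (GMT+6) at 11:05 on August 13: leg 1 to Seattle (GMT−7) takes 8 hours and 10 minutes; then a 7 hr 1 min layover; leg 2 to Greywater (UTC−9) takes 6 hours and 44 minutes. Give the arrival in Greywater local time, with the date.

Convert departure to UTC: 11:05 − 6:00 = 05:05 UTC on Aug 13.
Add 8 hours 10 minutes leg 1 → 13:15 UTC.
Add 7 hours and 1 minute layover in Seattle → 20:16 UTC.
Add 6 hours and 44 minutes leg 2 → 03:00 UTC (Aug 14).
Greywater is UTC−9:00, so local arrival = 03:00 − 9:00 = 18:00 on Aug 13.

18:00 on Aug 13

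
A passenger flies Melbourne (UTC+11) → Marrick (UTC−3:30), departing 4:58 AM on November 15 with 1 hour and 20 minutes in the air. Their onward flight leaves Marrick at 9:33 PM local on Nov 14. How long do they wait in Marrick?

Convert departure to UTC: 4:58 AM − 11:00 = 5:58 PM UTC on Nov 14.
Add 1 hour and 20 minutes flight time → 7:18 PM UTC.
Marrick is UTC−3:30, so local arrival = 7:18 PM − 3:30 = 3:48 PM on Nov 14.
Layover = 9:33 PM − 3:48 PM = 5 hours 45 minutes.

5 hours 45 minutes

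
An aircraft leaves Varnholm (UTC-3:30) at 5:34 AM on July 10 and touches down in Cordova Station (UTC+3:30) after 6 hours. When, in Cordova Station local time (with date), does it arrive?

Convert departure to UTC: 5:34 AM + 3:30 = 9:04 AM UTC on Jul 10.
Add 6 hours travel time → 3:04 PM UTC.
Cordova Station is UTC+3:30, so local arrival = 3:04 PM + 3:30 = 6:34 PM on Jul 10.

6:34 PM on Jul 10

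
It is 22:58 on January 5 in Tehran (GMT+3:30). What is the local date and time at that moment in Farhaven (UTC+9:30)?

Farhaven is 6:00 ahead of Tehran.
Shift by the zone difference: 22:58 + 6:00 = 04:58 on Jan 6 in Farhaven.

04:58 on January 6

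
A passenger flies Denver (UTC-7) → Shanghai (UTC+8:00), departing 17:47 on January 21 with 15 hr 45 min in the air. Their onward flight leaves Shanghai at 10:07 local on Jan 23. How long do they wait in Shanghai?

9 hours 35 minutes

Convert departure to UTC: 17:47 + 7:00 = 00:47 UTC on Jan 22.
Add 15 hours and 45 minutes flight time → 16:32 UTC.
Shanghai is UTC+8:00, so local arrival = 16:32 + 8:00 = 00:32 on Jan 23.
Layover = 10:07 − 00:32 = 9 hours 35 minutes.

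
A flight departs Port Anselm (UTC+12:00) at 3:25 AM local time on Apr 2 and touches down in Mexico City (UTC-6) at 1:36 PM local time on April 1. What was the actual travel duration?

4 hours 11 minutes

Departure in UTC: 3:25 AM − 12:00 = 3:25 PM on Apr 1.
Arrival in UTC: 1:36 PM + 6:00 = 7:36 PM on Apr 1.
Elapsed = 7:36 PM − 3:25 PM = 4 hours 11 minutes.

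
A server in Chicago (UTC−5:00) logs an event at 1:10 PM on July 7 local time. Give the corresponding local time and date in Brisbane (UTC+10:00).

In UTC: 1:10 PM + 5:00 = 6:10 PM on Jul 7.
Brisbane is UTC+10:00: 6:10 PM + 10:00 = 4:10 AM on Jul 8.

4:10 AM on July 8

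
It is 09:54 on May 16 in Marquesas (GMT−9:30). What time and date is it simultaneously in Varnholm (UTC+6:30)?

Varnholm is 16:00 ahead of Marquesas.
Shift by the zone difference: 09:54 + 16:00 = 01:54 on May 17 in Varnholm.

01:54 on May 17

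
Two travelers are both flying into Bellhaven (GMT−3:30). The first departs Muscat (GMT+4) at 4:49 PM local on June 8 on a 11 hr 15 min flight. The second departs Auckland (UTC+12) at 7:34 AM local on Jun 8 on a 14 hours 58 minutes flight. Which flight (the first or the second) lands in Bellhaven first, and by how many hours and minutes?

the second, by 13 hours 32 minutes

Flight 1 in UTC: 4:49 PM − 4:00 = 12:49 PM on Jun 8.
+11 hours and 15 minutes → arrive 12:04 AM UTC on Jun 9.
Flight 2 in UTC: 7:34 AM − 12:00 = 7:34 PM on Jun 7.
+14 hours 58 minutes → arrive 10:32 AM UTC on Jun 8.
Flight 2 lands earlier by 13 hours 32 minutes.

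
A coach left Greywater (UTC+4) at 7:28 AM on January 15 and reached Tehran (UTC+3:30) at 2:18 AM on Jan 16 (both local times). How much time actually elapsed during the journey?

Departure in UTC: 7:28 AM − 4:00 = 3:28 AM on Jan 15.
Arrival in UTC: 2:18 AM − 3:30 = 10:48 PM on Jan 15.
Elapsed = 10:48 PM − 3:28 AM = 19 hours 20 minutes.

19 hours 20 minutes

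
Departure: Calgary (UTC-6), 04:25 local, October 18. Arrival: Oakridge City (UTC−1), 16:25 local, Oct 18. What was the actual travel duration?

Departure in UTC: 04:25 + 6:00 = 10:25 on Oct 18.
Arrival in UTC: 16:25 + 1:00 = 17:25 on Oct 18.
Elapsed = 17:25 − 10:25 = 7 hours.

7 hours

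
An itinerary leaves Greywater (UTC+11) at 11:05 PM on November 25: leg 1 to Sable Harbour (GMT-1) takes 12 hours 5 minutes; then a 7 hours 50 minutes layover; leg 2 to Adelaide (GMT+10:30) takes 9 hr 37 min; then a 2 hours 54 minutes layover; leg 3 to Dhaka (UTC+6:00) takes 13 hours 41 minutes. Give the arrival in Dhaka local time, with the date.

Convert departure to UTC: 11:05 PM − 11:00 = 12:05 PM UTC on Nov 25.
Add 12 hours 5 minutes leg 1 → 12:10 AM UTC (Nov 26).
Add 7 hours and 50 minutes layover in Sable Harbour → 8:00 AM UTC.
Add 9 hours 37 minutes leg 2 → 5:37 PM UTC.
Add 2 hours 54 minutes layover in Adelaide → 8:31 PM UTC.
Add 13 hours and 41 minutes leg 3 → 10:12 AM UTC (Nov 27).
Dhaka is UTC+6:00, so local arrival = 10:12 AM + 6:00 = 4:12 PM on Nov 27.

4:12 PM on November 27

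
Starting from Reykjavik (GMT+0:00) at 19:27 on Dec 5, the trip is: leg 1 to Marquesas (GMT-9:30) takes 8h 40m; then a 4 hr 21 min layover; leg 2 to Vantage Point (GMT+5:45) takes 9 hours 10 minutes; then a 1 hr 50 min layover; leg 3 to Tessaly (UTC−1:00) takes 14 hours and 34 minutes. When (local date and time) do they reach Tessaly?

09:02 on Dec 7

Reykjavik is at UTC+0, so departure is already 19:27 UTC on Dec 5.
Add 8 hours 40 minutes leg 1 → 04:07 UTC (Dec 6).
Add 4 hours 21 minutes layover in Marquesas → 08:28 UTC.
Add 9 hours and 10 minutes leg 2 → 17:38 UTC.
Add 1 hour 50 minutes layover in Vantage Point → 19:28 UTC.
Add 14 hours and 34 minutes leg 3 → 10:02 UTC (Dec 7).
Tessaly is UTC−1:00, so local arrival = 10:02 − 1:00 = 09:02 on Dec 7.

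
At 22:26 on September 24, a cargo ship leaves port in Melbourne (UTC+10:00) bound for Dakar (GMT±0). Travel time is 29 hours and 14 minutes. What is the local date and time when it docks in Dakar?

17:40 on Sep 25

Convert departure to UTC: 22:26 − 10:00 = 12:26 UTC on Sep 24.
Add 29 hours 14 minutes travel time → 17:40 UTC (Sep 25).
Dakar is UTC+0, so local arrival is the same: 17:40 on Sep 25.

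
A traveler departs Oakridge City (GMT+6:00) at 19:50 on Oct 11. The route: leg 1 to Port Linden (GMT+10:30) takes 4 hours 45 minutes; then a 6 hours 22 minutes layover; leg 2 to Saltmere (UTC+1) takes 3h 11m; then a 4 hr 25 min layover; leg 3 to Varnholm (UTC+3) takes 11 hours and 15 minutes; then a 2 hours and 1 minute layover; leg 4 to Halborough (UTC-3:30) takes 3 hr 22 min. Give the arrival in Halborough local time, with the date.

Convert departure to UTC: 19:50 − 6:00 = 13:50 UTC on Oct 11.
Add 4 hours and 45 minutes leg 1 → 18:35 UTC.
Add 6 hours 22 minutes layover in Port Linden → 00:57 UTC (Oct 12).
Add 3 hours 11 minutes leg 2 → 04:08 UTC.
Add 4 hours and 25 minutes layover in Saltmere → 08:33 UTC.
Add 11 hours 15 minutes leg 3 → 19:48 UTC.
Add 2 hours 1 minute layover in Varnholm → 21:49 UTC.
Add 3 hours and 22 minutes leg 4 → 01:11 UTC (Oct 13).
Halborough is UTC−3:30, so local arrival = 01:11 − 3:30 = 21:41 on Oct 12.

21:41 on Oct 12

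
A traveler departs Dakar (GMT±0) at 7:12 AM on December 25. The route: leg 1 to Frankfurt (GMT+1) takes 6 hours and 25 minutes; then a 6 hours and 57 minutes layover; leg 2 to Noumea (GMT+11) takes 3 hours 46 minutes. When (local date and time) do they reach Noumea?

Dakar is at UTC+0, so departure is already 7:12 AM UTC on Dec 25.
Add 6 hours and 25 minutes leg 1 → 1:37 PM UTC.
Add 6 hours and 57 minutes layover in Frankfurt → 8:34 PM UTC.
Add 3 hours 46 minutes leg 2 → 12:20 AM UTC (Dec 26).
Noumea is UTC+11:00, so local arrival = 12:20 AM + 11:00 = 11:20 AM on Dec 26.

11:20 AM on December 26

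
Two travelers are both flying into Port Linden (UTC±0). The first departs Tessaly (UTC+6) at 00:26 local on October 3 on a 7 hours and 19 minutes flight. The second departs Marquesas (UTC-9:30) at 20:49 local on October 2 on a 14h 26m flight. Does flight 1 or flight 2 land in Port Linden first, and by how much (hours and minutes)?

Flight 1 in UTC: 00:26 − 6:00 = 18:26 on Oct 2.
+7 hours and 19 minutes → arrive 01:45 UTC on Oct 3.
Flight 2 in UTC: 20:49 + 9:30 = 06:19 on Oct 3.
+14 hours 26 minutes → arrive 20:45 UTC on Oct 3.
Flight 1 lands earlier by 19 hours.

the first, by 19 hours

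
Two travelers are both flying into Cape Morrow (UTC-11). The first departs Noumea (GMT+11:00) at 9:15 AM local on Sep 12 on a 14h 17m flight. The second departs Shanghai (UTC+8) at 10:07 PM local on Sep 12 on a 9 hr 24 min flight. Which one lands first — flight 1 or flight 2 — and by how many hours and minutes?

Flight 1 in UTC: 9:15 AM − 11:00 = 10:15 PM on Sep 11.
+14 hours and 17 minutes → arrive 12:32 PM UTC on Sep 12.
Flight 2 in UTC: 10:07 PM − 8:00 = 2:07 PM on Sep 12.
+9 hours 24 minutes → arrive 11:31 PM UTC on Sep 12.
Flight 1 lands earlier by 10 hours 59 minutes.

the first, by 10 hours 59 minutes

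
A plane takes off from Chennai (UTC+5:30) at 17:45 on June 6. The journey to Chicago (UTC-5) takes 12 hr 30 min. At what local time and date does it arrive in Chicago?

Chicago is 10:30 behind Chennai.
After 12 hours 30 minutes it is 06:15 (Jun 7) in Chennai.
Shift by the zone difference: 06:15 − 10:30 = 19:45 on Jun 6 in Chicago.

19:45 on June 6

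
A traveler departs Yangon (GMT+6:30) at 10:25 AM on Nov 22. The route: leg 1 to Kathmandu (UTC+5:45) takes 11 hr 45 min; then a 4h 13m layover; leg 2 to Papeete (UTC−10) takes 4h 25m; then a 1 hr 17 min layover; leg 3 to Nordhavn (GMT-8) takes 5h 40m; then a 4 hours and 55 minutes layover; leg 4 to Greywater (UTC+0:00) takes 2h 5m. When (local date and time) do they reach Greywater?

Convert departure to UTC: 10:25 AM − 6:30 = 3:55 AM UTC on Nov 22.
Add 11 hours 45 minutes leg 1 → 3:40 PM UTC.
Add 4 hours 13 minutes layover in Kathmandu → 7:53 PM UTC.
Add 4 hours and 25 minutes leg 2 → 12:18 AM UTC (Nov 23).
Add 1 hour and 17 minutes layover in Papeete → 1:35 AM UTC.
Add 5 hours 40 minutes leg 3 → 7:15 AM UTC.
Add 4 hours and 55 minutes layover in Nordhavn → 12:10 PM UTC.
Add 2 hours 5 minutes leg 4 → 2:15 PM UTC.
Greywater is UTC+0, so local arrival is the same: 2:15 PM on Nov 23.

2:15 PM on November 23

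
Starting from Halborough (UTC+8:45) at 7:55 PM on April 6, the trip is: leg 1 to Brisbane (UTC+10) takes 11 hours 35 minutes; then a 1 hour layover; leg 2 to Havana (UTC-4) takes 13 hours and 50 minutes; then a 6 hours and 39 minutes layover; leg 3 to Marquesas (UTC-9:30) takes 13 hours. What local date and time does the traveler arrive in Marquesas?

11:44 PM on Apr 7

Convert departure to UTC: 7:55 PM − 8:45 = 11:10 AM UTC on Apr 6.
Add 11 hours and 35 minutes leg 1 → 10:45 PM UTC.
Add 1 hour layover in Brisbane → 11:45 PM UTC.
Add 13 hours 50 minutes leg 2 → 1:35 PM UTC (Apr 7).
Add 6 hours and 39 minutes layover in Havana → 8:14 PM UTC.
Add 13 hours leg 3 → 9:14 AM UTC (Apr 8).
Marquesas is UTC−9:30, so local arrival = 9:14 AM − 9:30 = 11:44 PM on Apr 7.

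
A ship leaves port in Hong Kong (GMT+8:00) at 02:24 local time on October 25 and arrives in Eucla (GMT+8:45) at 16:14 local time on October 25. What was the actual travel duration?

13 hours 5 minutes

Departure in UTC: 02:24 − 8:00 = 18:24 on Oct 24.
Arrival in UTC: 16:14 − 8:45 = 07:29 on Oct 25.
Elapsed = 07:29 − 18:24 (+1 day) = 13 hours 5 minutes.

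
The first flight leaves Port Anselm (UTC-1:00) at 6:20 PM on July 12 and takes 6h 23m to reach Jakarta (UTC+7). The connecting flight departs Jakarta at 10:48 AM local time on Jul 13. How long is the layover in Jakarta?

2 hours 5 minutes

Convert departure to UTC: 6:20 PM + 1:00 = 7:20 PM UTC on Jul 12.
Add 6 hours and 23 minutes flight time → 1:43 AM UTC (Jul 13).
Jakarta is UTC+7:00, so local arrival = 1:43 AM + 7:00 = 8:43 AM on Jul 13.
Layover = 10:48 AM − 8:43 AM = 2 hours 5 minutes.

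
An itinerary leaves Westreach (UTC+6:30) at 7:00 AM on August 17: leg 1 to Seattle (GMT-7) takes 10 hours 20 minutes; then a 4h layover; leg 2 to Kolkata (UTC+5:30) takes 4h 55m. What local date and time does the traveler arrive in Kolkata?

Convert departure to UTC: 7:00 AM − 6:30 = 12:30 AM UTC on Aug 17.
Add 10 hours 20 minutes leg 1 → 10:50 AM UTC.
Add 4 hours layover in Seattle → 2:50 PM UTC.
Add 4 hours and 55 minutes leg 2 → 7:45 PM UTC.
Kolkata is UTC+5:30, so local arrival = 7:45 PM + 5:30 = 1:15 AM on Aug 18.

1:15 AM on August 18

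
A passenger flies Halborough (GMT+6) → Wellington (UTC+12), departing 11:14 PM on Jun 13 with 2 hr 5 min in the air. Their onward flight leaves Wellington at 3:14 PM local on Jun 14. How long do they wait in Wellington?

7 hours 55 minutes

Convert departure to UTC: 11:14 PM − 6:00 = 5:14 PM UTC on Jun 13.
Add 2 hours and 5 minutes flight time → 7:19 PM UTC.
Wellington is UTC+12:00, so local arrival = 7:19 PM + 12:00 = 7:19 AM on Jun 14.
Layover = 3:14 PM − 7:19 AM = 7 hours 55 minutes.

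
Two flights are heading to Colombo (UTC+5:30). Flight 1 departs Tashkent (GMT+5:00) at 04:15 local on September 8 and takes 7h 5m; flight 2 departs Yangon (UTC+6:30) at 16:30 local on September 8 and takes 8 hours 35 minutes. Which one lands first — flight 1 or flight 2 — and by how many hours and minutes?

the first, by 12 hours 15 minutes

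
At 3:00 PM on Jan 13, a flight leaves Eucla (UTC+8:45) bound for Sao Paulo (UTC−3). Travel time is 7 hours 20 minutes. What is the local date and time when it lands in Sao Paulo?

10:35 AM on January 13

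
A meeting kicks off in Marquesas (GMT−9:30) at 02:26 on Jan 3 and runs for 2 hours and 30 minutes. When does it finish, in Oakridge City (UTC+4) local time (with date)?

18:26 on January 3

Convert start to UTC: 02:26 + 9:30 = 11:56 UTC on Jan 3.
Add 2 hours and 30 minutes duration → 14:26 UTC.
Oakridge City is UTC+4:00, so local end time = 14:26 + 4:00 = 18:26 on Jan 3.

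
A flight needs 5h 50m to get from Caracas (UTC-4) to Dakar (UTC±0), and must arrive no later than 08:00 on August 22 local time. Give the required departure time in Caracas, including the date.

Target arrival is already UTC: 08:00 on Aug 22.
Subtract 5 hours 50 minutes → departure 02:10 UTC on Aug 22.
Caracas is UTC−4:00: 02:10 − 4:00 = 22:10 on Aug 21.

22:10 on Aug 21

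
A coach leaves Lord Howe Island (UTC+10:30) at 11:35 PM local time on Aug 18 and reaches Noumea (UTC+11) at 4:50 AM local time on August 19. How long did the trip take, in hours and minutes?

Departure in UTC: 11:35 PM − 10:30 = 1:05 PM on Aug 18.
Arrival in UTC: 4:50 AM − 11:00 = 5:50 PM on Aug 18.
Elapsed = 5:50 PM − 1:05 PM = 4 hours 45 minutes.

4 hours 45 minutes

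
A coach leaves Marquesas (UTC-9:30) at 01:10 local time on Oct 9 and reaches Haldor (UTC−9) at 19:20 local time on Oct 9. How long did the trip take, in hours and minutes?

Departure in UTC: 01:10 + 9:30 = 10:40 on Oct 9.
Arrival in UTC: 19:20 + 9:00 = 04:20 on Oct 10.
Elapsed = 04:20 − 10:40 (+1 day) = 17 hours 40 minutes.

17 hours 40 minutes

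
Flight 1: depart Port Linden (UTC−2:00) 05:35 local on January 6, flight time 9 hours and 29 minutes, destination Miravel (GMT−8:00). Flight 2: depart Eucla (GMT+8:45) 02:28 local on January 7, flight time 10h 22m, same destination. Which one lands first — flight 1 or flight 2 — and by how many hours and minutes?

the first, by 11 hours 1 minute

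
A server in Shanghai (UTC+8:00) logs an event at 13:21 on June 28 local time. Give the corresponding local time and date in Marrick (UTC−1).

In UTC: 13:21 − 8:00 = 05:21 on Jun 28.
Marrick is UTC−1:00: 05:21 − 1:00 = 04:21 on Jun 28.

04:21 on June 28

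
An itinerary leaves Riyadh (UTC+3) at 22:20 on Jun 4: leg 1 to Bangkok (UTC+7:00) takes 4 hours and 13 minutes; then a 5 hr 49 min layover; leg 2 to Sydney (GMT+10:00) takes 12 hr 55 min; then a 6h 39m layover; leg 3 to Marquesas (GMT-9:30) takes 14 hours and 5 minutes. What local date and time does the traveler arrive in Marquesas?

05:31 on Jun 6

Convert departure to UTC: 22:20 − 3:00 = 19:20 UTC on Jun 4.
Add 4 hours and 13 minutes leg 1 → 23:33 UTC.
Add 5 hours 49 minutes layover in Bangkok → 05:22 UTC (Jun 5).
Add 12 hours 55 minutes leg 2 → 18:17 UTC.
Add 6 hours 39 minutes layover in Sydney → 00:56 UTC (Jun 6).
Add 14 hours and 5 minutes leg 3 → 15:01 UTC.
Marquesas is UTC−9:30, so local arrival = 15:01 − 9:30 = 05:31 on Jun 6.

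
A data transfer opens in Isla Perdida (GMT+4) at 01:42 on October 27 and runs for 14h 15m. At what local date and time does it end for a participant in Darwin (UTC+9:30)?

Darwin is 5:30 ahead of Isla Perdida.
After 14 hours and 15 minutes it is 15:57 in Isla Perdida.
Shift by the zone difference: 15:57 + 5:30 = 21:27 on Oct 27 in Darwin.

21:27 on October 27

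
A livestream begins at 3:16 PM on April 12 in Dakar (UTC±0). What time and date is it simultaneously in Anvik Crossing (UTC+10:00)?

1:16 AM on April 13

Anvik Crossing is 10:00 ahead of Dakar.
Shift by the zone difference: 3:16 PM + 10:00 = 1:16 AM on Apr 13 in Anvik Crossing.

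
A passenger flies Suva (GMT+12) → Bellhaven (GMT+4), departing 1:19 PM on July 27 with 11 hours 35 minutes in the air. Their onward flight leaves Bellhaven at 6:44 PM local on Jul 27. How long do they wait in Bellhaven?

Convert departure to UTC: 1:19 PM − 12:00 = 1:19 AM UTC on Jul 27.
Add 11 hours and 35 minutes flight time → 12:54 PM UTC.
Bellhaven is UTC+4:00, so local arrival = 12:54 PM + 4:00 = 4:54 PM on Jul 27.
Layover = 6:44 PM − 4:54 PM = 1 hour 50 minutes.

1 hour 50 minutes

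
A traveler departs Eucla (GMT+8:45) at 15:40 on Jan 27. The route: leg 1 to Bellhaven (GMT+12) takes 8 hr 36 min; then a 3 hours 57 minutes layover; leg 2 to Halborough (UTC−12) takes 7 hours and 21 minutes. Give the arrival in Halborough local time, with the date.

Convert departure to UTC: 15:40 − 8:45 = 06:55 UTC on Jan 27.
Add 8 hours 36 minutes leg 1 → 15:31 UTC.
Add 3 hours 57 minutes layover in Bellhaven → 19:28 UTC.
Add 7 hours and 21 minutes leg 2 → 02:49 UTC (Jan 28).
Halborough is UTC−12:00, so local arrival = 02:49 − 12:00 = 14:49 on Jan 27.

14:49 on January 27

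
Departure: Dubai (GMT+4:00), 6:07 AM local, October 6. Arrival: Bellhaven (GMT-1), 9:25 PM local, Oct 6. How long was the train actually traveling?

20 hours 18 minutes

Departure in UTC: 6:07 AM − 4:00 = 2:07 AM on Oct 6.
Arrival in UTC: 9:25 PM + 1:00 = 10:25 PM on Oct 6.
Elapsed = 10:25 PM − 2:07 AM = 20 hours 18 minutes.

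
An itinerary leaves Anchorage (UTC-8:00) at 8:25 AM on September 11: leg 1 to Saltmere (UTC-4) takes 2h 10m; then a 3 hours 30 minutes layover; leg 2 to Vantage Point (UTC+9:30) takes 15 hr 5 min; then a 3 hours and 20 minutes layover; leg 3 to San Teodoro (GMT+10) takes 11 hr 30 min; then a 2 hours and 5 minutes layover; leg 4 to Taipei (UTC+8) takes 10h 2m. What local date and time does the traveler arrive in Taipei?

Convert departure to UTC: 8:25 AM + 8:00 = 4:25 PM UTC on Sep 11.
Add 2 hours 10 minutes leg 1 → 6:35 PM UTC.
Add 3 hours and 30 minutes layover in Saltmere → 10:05 PM UTC.
Add 15 hours 5 minutes leg 2 → 1:10 PM UTC (Sep 12).
Add 3 hours and 20 minutes layover in Vantage Point → 4:30 PM UTC.
Add 11 hours 30 minutes leg 3 → 4:00 AM UTC (Sep 13).
Add 2 hours 5 minutes layover in San Teodoro → 6:05 AM UTC.
Add 10 hours 2 minutes leg 4 → 4:07 PM UTC.
Taipei is UTC+8:00, so local arrival = 4:07 PM + 8:00 = 12:07 AM on Sep 14.

12:07 AM on Sep 14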